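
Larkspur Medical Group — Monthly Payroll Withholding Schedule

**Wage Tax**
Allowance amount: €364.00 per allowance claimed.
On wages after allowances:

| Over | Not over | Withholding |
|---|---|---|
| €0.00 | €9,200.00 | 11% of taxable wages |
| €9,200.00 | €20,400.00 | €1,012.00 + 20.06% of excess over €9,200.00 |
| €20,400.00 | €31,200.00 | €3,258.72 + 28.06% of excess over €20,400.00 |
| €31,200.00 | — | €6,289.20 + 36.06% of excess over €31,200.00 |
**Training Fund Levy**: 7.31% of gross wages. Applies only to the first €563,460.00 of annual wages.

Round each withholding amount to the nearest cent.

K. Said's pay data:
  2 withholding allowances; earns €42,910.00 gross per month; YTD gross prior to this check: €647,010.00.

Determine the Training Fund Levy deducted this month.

€0.00

Training Fund Levy: YTD €647,010.00 ≥ cap €563,460.00 → €0.00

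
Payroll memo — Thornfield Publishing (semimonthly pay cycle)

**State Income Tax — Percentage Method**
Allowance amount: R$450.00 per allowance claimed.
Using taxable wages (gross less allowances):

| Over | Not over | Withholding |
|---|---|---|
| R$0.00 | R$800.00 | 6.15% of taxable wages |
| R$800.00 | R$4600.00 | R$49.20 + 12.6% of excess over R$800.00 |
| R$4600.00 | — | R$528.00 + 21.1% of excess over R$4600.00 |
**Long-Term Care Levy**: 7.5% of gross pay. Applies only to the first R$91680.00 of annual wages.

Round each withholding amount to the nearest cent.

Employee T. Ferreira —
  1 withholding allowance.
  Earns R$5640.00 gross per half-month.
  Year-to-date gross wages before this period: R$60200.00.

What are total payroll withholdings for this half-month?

State Income Tax: taxable = R$5640.00 − 1×R$450.00 = R$5190.00
  R$528.00 + 21.1% × (R$5190.00 − R$4600.00) = R$528.00 + 21.1% × R$590.00 = R$652.49
Long-Term Care Levy: 7.5% × R$5640.00 = R$423.00
Total: R$652.49 + R$423.00 = R$1075.49

R$1075.49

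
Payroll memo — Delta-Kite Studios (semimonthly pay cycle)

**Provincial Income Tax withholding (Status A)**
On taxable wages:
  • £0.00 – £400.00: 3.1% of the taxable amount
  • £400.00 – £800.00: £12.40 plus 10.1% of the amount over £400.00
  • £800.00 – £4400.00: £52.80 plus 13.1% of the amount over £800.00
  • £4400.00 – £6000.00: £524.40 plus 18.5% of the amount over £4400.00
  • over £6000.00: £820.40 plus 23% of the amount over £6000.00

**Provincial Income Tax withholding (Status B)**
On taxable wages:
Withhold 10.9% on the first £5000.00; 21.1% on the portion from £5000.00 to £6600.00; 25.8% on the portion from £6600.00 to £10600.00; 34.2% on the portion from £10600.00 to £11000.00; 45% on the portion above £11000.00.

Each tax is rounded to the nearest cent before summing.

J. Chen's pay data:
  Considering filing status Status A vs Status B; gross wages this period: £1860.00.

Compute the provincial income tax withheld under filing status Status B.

Provincial Income Tax (Status B): taxable = £1860.00
  10.9% × £1860.00 = £202.74

£202.74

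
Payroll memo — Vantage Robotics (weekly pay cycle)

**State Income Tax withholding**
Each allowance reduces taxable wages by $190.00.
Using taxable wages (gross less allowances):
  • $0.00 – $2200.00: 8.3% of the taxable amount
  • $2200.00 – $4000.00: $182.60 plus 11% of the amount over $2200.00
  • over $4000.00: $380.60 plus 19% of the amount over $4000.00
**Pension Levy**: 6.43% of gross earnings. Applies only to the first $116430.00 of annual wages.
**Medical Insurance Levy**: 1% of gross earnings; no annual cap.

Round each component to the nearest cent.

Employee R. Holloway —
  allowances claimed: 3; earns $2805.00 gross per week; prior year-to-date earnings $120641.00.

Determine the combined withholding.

$214.50

State Income Tax: taxable = $2805.00 − 3×$190.00 = $2235.00
  $182.60 + 11% × ($2235.00 − $2200.00) = $182.60 + 11% × $35.00 = $186.45
Pension Levy: YTD $120641.00 ≥ cap $116430.00 → $0.00
Medical Insurance Levy: 1% × $2805.00 = $28.05
Total: $186.45 + $0.00 + $28.05 = $214.50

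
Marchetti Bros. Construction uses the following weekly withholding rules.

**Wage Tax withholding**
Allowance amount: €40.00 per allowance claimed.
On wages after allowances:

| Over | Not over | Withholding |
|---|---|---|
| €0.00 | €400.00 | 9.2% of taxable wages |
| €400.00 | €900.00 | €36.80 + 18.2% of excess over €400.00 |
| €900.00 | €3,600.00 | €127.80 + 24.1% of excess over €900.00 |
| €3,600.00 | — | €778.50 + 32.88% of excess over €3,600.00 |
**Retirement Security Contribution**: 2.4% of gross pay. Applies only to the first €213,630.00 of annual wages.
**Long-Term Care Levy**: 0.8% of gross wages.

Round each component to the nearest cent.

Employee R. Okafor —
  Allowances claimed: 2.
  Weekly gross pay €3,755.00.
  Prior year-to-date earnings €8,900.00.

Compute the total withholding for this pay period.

€923.32

Wage Tax: taxable = €3,755.00 − 2×€40.00 = €3,675.00
  €778.50 + 32.88% × (€3,675.00 − €3,600.00) = €778.50 + 32.88% × €75.00 = €803.16
Retirement Security Contribution: 2.4% × €3,755.00 = €90.12
Long-Term Care Levy: 0.8% × €3,755.00 = €30.04
Total: €803.16 + €90.12 + €30.04 = €923.32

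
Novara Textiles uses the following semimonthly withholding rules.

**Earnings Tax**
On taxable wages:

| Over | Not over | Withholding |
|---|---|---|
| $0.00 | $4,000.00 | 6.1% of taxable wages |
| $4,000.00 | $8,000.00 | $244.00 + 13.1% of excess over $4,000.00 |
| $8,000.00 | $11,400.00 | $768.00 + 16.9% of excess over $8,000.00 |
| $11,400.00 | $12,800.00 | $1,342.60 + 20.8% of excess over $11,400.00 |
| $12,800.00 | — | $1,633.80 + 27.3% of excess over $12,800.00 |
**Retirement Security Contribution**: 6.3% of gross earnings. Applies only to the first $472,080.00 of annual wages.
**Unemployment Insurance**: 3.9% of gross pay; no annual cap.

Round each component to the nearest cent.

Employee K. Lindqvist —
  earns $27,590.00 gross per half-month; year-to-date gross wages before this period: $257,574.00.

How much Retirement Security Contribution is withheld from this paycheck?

$1,738.17

Retirement Security Contribution: 6.3% × $27,590.00 = $1,738.17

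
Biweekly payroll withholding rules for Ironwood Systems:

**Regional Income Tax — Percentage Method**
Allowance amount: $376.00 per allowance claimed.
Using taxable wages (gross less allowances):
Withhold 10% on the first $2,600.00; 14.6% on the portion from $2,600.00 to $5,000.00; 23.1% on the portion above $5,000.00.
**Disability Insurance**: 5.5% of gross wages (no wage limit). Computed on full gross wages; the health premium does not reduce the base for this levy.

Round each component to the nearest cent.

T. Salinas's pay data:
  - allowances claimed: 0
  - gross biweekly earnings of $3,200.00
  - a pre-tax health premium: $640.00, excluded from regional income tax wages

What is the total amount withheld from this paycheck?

$432.00

Regional Income Tax: taxable = $3,200.00 − $640.00 = $2,560.00
  10% × $2,560.00 = $256.00
Disability Insurance: 5.5% × $3,200.00 = $176.00
Total: $256.00 + $176.00 = $432.00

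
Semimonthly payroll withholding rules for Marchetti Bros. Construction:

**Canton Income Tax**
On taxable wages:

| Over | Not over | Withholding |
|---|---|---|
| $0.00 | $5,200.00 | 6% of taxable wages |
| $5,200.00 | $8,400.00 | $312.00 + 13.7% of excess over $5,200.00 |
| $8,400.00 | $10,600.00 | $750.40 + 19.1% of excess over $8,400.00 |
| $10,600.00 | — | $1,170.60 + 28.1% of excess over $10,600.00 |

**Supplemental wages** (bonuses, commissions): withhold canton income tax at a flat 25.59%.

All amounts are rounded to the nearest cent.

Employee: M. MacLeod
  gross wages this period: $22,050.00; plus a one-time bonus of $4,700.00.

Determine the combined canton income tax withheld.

Canton Income Tax: taxable = $22,050.00
  $1,170.60 + 28.1% × ($22,050.00 − $10,600.00) = $1,170.60 + 28.1% × $11,450.00 = $4,388.05
Supplemental (25.59% flat on bonus): 25.59% × $4,700.00 = $1,202.73
Total canton income tax: $4,388.05 + $1,202.73 = $5,590.78

$5,590.78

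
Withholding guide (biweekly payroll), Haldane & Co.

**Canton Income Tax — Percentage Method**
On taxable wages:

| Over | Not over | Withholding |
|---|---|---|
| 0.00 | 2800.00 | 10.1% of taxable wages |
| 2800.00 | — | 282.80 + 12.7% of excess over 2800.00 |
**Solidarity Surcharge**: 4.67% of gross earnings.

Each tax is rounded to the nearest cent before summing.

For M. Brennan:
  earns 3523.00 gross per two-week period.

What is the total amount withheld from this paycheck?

539.14

Canton Income Tax: taxable = 3523.00
  282.80 + 12.7% × (3523.00 − 2800.00) = 282.80 + 12.7% × 723.00 = 374.62
Solidarity Surcharge: 4.67% × 3523.00 = 164.52
Total: 374.62 + 164.52 = 539.14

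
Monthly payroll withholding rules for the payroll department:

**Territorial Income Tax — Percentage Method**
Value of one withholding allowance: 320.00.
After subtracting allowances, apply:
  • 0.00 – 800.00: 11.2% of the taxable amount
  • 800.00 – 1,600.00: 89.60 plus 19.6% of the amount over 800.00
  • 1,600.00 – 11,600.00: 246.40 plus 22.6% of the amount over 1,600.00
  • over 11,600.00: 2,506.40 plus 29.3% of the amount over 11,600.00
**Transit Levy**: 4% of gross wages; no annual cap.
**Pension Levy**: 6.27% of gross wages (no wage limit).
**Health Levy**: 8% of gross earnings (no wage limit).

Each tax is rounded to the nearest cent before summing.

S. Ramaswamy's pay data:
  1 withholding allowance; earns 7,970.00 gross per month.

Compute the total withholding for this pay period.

Territorial Income Tax: taxable = 7,970.00 − 1×320.00 = 7,650.00
  246.40 + 22.6% × (7,650.00 − 1,600.00) = 246.40 + 22.6% × 6,050.00 = 1,613.70
Transit Levy: 4% × 7,970.00 = 318.80
Pension Levy: 6.27% × 7,970.00 = 499.72
Health Levy: 8% × 7,970.00 = 637.60
Total: 1,613.70 + 318.80 + 499.72 + 637.60 = 3,069.82

3,069.82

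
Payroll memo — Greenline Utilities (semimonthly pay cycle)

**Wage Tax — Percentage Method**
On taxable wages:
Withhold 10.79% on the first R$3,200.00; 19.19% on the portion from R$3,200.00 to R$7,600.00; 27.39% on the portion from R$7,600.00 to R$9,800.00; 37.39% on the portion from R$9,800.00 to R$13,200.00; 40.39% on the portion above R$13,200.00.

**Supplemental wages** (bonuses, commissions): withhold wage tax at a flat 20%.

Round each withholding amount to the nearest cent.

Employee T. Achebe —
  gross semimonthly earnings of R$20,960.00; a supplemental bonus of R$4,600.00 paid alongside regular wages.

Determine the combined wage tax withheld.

R$7,117.74

Wage Tax: taxable = R$20,960.00
  R$3,063.48 + 40.39% × (R$20,960.00 − R$13,200.00) = R$3,063.48 + 40.39% × R$7,760.00 = R$6,197.74
Supplemental (20% flat on bonus): 20% × R$4,600.00 = R$920.00
Total wage tax: R$6,197.74 + R$920.00 = R$7,117.74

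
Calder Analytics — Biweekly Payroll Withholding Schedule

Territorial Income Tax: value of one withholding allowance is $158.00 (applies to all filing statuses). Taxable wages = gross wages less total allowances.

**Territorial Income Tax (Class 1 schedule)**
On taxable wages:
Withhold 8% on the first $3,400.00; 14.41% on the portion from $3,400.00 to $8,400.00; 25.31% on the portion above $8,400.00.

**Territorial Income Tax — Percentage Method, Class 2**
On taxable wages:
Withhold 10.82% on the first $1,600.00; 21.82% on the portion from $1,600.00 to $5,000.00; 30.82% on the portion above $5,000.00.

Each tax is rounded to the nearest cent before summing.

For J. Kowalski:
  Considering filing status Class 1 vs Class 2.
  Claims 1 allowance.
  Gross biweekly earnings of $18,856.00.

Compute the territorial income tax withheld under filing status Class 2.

Territorial Income Tax (Class 2): taxable = $18,856.00 − 1×$158.00 = $18,698.00
  $915.00 + 30.82% × ($18,698.00 − $5,000.00) = $915.00 + 30.82% × $13,698.00 = $5,136.72

$5,136.72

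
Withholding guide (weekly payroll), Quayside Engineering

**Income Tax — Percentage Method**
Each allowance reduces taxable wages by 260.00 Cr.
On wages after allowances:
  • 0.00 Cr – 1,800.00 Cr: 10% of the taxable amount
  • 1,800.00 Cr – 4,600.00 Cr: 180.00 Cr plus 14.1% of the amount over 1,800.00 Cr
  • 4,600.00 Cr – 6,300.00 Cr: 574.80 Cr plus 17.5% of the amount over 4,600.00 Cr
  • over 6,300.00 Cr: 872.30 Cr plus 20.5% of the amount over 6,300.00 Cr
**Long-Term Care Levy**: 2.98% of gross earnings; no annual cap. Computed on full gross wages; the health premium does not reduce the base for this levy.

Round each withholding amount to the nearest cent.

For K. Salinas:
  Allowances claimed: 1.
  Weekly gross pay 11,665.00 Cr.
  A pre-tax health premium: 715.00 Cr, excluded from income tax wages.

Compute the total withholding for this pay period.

Income Tax: taxable = 11,665.00 Cr − 715.00 Cr − 1×260.00 Cr = 10,690.00 Cr
  872.30 Cr + 20.5% × (10,690.00 Cr − 6,300.00 Cr) = 872.30 Cr + 20.5% × 4,390.00 Cr = 1,772.25 Cr
Long-Term Care Levy: 2.98% × 11,665.00 Cr = 347.62 Cr
Total: 1,772.25 Cr + 347.62 Cr = 2,119.87 Cr

2,119.87 Cr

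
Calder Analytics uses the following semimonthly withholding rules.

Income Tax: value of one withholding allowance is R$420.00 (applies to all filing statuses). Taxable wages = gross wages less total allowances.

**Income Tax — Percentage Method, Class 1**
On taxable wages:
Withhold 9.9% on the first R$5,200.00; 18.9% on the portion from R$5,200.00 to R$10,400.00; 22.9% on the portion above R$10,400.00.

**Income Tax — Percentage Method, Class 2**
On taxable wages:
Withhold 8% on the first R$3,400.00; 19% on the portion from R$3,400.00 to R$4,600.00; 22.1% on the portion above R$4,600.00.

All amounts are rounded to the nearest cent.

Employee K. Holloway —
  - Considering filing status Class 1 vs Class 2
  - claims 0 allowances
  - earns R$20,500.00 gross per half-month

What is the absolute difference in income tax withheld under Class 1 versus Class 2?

Income Tax (Class 1): taxable = R$20,500.00
  R$1,497.60 + 22.9% × (R$20,500.00 − R$10,400.00) = R$1,497.60 + 22.9% × R$10,100.00 = R$3,810.50
Income Tax (Class 2): taxable = R$20,500.00
  R$500.00 + 22.1% × (R$20,500.00 − R$4,600.00) = R$500.00 + 22.1% × R$15,900.00 = R$4,013.90
Difference: |R$3,810.50 − R$4,013.90| = R$203.40 (higher under Class 2)

R$203.40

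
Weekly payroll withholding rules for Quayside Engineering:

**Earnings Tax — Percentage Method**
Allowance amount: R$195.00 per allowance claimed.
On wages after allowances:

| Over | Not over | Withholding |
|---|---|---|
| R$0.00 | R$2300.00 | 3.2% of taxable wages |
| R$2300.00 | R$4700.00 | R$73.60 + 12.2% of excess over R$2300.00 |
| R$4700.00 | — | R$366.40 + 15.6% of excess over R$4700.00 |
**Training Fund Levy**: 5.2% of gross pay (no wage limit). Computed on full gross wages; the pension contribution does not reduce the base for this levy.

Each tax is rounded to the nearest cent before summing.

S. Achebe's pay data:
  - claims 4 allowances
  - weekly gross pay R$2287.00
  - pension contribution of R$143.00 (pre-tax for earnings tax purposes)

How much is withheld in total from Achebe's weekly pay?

R$162.57

Earnings Tax: taxable = R$2287.00 − R$143.00 − 4×R$195.00 = R$1364.00
  3.2% × R$1364.00 = R$43.65
Training Fund Levy: 5.2% × R$2287.00 = R$118.92
Total: R$43.65 + R$118.92 = R$162.57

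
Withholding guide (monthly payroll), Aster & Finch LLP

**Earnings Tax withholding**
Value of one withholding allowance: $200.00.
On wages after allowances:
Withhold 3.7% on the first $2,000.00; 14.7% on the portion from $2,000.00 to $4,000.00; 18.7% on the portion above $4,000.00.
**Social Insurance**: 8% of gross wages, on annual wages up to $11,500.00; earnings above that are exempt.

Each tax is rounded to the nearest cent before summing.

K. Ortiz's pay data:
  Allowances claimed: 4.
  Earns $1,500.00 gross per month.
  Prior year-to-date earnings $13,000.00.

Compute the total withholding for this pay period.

Earnings Tax: taxable = $1,500.00 − 4×$200.00 = $700.00
  3.7% × $700.00 = $25.90
Social Insurance: YTD $13,000.00 ≥ cap $11,500.00 → $0.00
Total: $25.90 + $0.00 = $25.90

$25.90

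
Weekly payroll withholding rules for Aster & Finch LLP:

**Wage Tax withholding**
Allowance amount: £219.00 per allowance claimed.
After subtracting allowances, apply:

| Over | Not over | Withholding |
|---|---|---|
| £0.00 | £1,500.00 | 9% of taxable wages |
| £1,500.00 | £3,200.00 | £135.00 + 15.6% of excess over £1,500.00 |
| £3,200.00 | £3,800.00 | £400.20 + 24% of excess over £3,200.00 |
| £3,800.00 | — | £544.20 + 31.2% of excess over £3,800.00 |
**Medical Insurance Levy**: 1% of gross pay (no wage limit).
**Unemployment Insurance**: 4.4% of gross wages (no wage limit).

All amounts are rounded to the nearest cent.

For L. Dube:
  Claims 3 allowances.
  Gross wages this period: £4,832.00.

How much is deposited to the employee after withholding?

£3,909.87

Wage Tax: taxable = £4,832.00 − 3×£219.00 = £4,175.00
  £544.20 + 31.2% × (£4,175.00 − £3,800.00) = £544.20 + 31.2% × £375.00 = £661.20
Medical Insurance Levy: 1% × £4,832.00 = £48.32
Unemployment Insurance: 4.4% × £4,832.00 = £212.61
Total withheld: £661.20 + £48.32 + £212.61 = £922.13
Net pay: £4,832.00 − £922.13 = £3,909.87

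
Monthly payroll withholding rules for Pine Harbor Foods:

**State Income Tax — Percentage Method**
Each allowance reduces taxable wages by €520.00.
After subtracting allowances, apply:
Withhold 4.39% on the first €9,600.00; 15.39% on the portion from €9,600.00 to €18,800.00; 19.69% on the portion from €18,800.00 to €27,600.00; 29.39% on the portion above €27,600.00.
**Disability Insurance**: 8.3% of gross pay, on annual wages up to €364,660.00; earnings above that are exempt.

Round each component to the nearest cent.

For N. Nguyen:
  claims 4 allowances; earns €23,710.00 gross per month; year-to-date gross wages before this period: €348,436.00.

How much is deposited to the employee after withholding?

€19,968.86

State Income Tax: taxable = €23,710.00 − 4×€520.00 = €21,630.00
  €1,837.32 + 19.69% × (€21,630.00 − €18,800.00) = €1,837.32 + 19.69% × €2,830.00 = €2,394.55
Disability Insurance: cap €364,660.00 − YTD €348,436.00 = €16,224.00 subject; 8.3% × €16,224.00 = €1,346.59
Total withheld: €2,394.55 + €1,346.59 = €3,741.14
Net pay: €23,710.00 − €3,741.14 = €19,968.86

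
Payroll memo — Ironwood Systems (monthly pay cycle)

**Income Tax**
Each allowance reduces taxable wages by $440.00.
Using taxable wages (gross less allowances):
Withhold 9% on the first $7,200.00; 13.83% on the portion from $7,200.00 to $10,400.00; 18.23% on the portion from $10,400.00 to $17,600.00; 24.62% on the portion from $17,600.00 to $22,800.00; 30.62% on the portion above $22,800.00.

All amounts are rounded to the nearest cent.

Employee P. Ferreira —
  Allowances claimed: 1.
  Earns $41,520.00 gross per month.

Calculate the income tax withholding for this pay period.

$9,280.70

Income Tax: taxable = $41,520.00 − 1×$440.00 = $41,080.00
  $3,683.36 + 30.62% × ($41,080.00 − $22,800.00) = $3,683.36 + 30.62% × $18,280.00 = $9,280.70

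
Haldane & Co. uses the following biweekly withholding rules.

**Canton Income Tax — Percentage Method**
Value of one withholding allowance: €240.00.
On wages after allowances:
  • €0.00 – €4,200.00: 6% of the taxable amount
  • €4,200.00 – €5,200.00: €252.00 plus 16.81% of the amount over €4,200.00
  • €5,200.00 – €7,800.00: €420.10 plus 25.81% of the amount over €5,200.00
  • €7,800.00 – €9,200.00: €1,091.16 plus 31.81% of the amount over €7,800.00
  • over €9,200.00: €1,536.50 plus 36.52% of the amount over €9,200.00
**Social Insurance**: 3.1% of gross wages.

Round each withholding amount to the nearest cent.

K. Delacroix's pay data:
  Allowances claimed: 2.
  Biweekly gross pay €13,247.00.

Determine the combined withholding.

Canton Income Tax: taxable = €13,247.00 − 2×€240.00 = €12,767.00
  €1,536.50 + 36.52% × (€12,767.00 − €9,200.00) = €1,536.50 + 36.52% × €3,567.00 = €2,839.17
Social Insurance: 3.1% × €13,247.00 = €410.66
Total: €2,839.17 + €410.66 = €3,249.83

€3,249.83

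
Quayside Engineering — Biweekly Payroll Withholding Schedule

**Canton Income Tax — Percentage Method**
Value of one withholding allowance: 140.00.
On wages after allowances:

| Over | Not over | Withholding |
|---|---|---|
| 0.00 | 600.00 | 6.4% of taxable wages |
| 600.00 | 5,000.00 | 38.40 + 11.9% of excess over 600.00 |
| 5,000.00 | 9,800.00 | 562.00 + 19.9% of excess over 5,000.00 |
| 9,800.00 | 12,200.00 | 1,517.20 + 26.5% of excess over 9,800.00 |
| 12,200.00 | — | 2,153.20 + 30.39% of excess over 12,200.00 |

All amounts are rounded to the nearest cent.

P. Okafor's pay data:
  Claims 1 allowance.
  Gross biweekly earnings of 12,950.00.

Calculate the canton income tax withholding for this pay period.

Canton Income Tax: taxable = 12,950.00 − 1×140.00 = 12,810.00
  2,153.20 + 30.39% × (12,810.00 − 12,200.00) = 2,153.20 + 30.39% × 610.00 = 2,338.58

2,338.58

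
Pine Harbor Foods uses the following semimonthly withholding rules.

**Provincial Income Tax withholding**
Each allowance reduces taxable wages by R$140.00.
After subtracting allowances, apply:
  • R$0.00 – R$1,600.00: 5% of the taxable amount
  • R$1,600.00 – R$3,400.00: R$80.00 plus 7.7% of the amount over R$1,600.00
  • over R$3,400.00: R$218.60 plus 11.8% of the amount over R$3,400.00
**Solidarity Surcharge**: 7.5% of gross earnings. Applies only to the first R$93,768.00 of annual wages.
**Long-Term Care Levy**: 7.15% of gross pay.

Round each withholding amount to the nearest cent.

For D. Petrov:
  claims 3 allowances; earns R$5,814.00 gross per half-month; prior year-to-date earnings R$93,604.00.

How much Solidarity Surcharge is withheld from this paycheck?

R$12.30

Solidarity Surcharge: cap R$93,768.00 − YTD R$93,604.00 = R$164.00 subject; 7.5% × R$164.00 = R$12.30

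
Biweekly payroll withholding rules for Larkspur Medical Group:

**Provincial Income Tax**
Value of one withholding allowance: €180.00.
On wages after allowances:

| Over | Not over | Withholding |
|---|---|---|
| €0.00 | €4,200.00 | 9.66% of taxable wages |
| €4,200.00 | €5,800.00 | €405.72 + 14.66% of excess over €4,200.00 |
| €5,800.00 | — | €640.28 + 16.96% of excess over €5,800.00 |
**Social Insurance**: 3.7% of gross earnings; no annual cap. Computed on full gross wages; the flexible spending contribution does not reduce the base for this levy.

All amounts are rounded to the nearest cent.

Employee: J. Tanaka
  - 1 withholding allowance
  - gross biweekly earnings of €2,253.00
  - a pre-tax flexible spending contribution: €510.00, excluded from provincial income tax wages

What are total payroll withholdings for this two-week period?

€234.35

Provincial Income Tax: taxable = €2,253.00 − €510.00 − 1×€180.00 = €1,563.00
  9.66% × €1,563.00 = €150.99
Social Insurance: 3.7% × €2,253.00 = €83.36
Total: €150.99 + €83.36 = €234.35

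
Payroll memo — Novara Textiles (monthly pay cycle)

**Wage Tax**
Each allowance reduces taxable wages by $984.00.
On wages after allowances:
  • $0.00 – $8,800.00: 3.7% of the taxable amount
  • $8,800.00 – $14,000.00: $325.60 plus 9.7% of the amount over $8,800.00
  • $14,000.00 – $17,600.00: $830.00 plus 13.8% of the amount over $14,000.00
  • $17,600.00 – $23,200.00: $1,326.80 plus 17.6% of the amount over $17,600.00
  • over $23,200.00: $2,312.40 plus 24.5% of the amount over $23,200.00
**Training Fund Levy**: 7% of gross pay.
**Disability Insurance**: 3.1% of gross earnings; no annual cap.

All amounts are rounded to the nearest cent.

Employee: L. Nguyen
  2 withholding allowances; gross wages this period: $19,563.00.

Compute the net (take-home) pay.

$16,261.03

Wage Tax: taxable = $19,563.00 − 2×$984.00 = $17,595.00
  $830.00 + 13.8% × ($17,595.00 − $14,000.00) = $830.00 + 13.8% × $3,595.00 = $1,326.11
Training Fund Levy: 7% × $19,563.00 = $1,369.41
Disability Insurance: 3.1% × $19,563.00 = $606.45
Total withheld: $1,326.11 + $1,369.41 + $606.45 = $3,301.97
Net pay: $19,563.00 − $3,301.97 = $16,261.03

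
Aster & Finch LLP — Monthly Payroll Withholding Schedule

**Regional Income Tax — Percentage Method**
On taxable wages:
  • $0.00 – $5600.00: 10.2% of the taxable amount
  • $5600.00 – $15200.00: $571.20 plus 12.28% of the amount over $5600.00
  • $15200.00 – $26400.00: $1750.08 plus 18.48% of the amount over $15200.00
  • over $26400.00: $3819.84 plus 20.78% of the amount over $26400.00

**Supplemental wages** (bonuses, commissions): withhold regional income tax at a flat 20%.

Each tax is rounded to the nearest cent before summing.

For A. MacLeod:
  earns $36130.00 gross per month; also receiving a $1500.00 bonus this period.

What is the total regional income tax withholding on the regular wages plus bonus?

Regional Income Tax: taxable = $36130.00
  $3819.84 + 20.78% × ($36130.00 − $26400.00) = $3819.84 + 20.78% × $9730.00 = $5841.73
Supplemental (20% flat on bonus): 20% × $1500.00 = $300.00
Total regional income tax: $5841.73 + $300.00 = $6141.73

$6141.73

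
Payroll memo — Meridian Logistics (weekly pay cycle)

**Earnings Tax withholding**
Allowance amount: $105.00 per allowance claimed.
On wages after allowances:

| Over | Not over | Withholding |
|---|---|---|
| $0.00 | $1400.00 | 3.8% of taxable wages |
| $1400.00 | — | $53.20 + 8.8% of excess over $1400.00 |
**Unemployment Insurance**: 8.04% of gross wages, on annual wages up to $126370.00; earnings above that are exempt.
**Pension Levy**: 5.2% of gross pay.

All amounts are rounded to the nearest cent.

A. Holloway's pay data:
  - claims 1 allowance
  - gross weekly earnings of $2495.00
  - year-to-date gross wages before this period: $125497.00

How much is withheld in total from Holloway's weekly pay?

Earnings Tax: taxable = $2495.00 − 1×$105.00 = $2390.00
  $53.20 + 8.8% × ($2390.00 − $1400.00) = $53.20 + 8.8% × $990.00 = $140.32
Unemployment Insurance: cap $126370.00 − YTD $125497.00 = $873.00 subject; 8.04% × $873.00 = $70.19
Pension Levy: 5.2% × $2495.00 = $129.74
Total: $140.32 + $70.19 + $129.74 = $340.25

$340.25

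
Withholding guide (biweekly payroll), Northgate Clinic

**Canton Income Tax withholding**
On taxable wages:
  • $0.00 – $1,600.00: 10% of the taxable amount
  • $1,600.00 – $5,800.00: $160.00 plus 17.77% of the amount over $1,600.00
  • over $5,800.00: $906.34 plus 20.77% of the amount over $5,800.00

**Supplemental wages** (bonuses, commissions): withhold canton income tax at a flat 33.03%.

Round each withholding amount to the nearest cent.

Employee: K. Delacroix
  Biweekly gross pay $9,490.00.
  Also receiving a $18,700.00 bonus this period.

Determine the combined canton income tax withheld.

$7,849.36

Canton Income Tax: taxable = $9,490.00
  $906.34 + 20.77% × ($9,490.00 − $5,800.00) = $906.34 + 20.77% × $3,690.00 = $1,672.75
Supplemental (33.03% flat on bonus): 33.03% × $18,700.00 = $6,176.61
Total canton income tax: $1,672.75 + $6,176.61 = $7,849.36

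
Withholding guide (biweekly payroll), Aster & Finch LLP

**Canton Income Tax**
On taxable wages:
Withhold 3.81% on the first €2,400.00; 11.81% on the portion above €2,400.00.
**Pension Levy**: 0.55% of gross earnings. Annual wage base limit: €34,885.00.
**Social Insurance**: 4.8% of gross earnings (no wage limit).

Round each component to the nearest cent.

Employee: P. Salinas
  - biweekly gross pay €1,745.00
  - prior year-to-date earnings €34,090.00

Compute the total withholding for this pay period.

Canton Income Tax: taxable = €1,745.00
  3.81% × €1,745.00 = €66.48
Pension Levy: cap €34,885.00 − YTD €34,090.00 = €795.00 subject; 0.55% × €795.00 = €4.37
Social Insurance: 4.8% × €1,745.00 = €83.76
Total: €66.48 + €4.37 + €83.76 = €154.61

€154.61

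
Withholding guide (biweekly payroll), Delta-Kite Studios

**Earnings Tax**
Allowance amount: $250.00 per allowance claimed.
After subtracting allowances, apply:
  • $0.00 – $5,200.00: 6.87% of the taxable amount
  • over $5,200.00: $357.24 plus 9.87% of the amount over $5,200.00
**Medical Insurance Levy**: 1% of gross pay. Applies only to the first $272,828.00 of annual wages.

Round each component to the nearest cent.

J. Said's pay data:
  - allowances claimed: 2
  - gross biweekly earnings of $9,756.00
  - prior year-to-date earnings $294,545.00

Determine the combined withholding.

Earnings Tax: taxable = $9,756.00 − 2×$250.00 = $9,256.00
  $357.24 + 9.87% × ($9,256.00 − $5,200.00) = $357.24 + 9.87% × $4,056.00 = $757.57
Medical Insurance Levy: YTD $294,545.00 ≥ cap $272,828.00 → $0.00
Total: $757.57 + $0.00 = $757.57

$757.57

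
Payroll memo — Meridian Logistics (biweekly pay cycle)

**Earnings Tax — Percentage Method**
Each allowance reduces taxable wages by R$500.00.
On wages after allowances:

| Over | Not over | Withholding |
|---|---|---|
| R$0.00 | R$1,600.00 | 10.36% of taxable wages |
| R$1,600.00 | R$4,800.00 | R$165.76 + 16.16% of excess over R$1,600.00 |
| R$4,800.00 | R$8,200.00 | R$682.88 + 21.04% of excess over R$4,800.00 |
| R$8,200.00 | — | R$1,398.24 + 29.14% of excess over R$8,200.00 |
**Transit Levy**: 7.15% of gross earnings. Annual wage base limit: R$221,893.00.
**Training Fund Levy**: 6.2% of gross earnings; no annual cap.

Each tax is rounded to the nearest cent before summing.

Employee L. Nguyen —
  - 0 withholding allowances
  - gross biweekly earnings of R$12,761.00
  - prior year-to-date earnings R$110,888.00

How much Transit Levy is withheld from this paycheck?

Transit Levy: 7.15% × R$12,761.00 = R$912.41

R$912.41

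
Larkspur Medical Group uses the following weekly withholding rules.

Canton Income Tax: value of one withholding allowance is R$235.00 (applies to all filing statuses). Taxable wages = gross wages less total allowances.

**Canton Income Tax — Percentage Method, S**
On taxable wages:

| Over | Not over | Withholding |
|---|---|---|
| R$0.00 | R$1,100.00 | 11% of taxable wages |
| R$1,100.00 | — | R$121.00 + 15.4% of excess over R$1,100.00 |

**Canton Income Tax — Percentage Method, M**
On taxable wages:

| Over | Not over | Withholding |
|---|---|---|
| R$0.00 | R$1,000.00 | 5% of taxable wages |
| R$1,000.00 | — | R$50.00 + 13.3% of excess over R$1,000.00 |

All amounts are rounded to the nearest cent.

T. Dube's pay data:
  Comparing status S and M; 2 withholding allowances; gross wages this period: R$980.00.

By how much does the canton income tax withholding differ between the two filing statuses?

Canton Income Tax (S): taxable = R$980.00 − 2×R$235.00 = R$510.00
  11% × R$510.00 = R$56.10
Canton Income Tax (M): taxable = R$980.00 − 2×R$235.00 = R$510.00
  5% × R$510.00 = R$25.50
Difference: |R$56.10 − R$25.50| = R$30.60 (higher under S)

R$30.60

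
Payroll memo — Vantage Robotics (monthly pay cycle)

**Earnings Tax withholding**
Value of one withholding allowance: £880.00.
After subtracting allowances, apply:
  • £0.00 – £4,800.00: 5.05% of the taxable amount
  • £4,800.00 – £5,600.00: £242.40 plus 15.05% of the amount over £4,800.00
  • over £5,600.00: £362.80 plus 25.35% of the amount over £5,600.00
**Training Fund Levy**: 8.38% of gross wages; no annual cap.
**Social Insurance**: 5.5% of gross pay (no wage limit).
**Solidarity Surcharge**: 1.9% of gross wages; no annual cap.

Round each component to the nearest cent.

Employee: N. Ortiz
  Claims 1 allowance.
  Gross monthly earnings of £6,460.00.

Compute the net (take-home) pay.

£5,080.82

Earnings Tax: taxable = £6,460.00 − 1×£880.00 = £5,580.00
  £242.40 + 15.05% × (£5,580.00 − £4,800.00) = £242.40 + 15.05% × £780.00 = £359.79
Training Fund Levy: 8.38% × £6,460.00 = £541.35
Social Insurance: 5.5% × £6,460.00 = £355.30
Solidarity Surcharge: 1.9% × £6,460.00 = £122.74
Total withheld: £359.79 + £541.35 + £355.30 + £122.74 = £1,379.18
Net pay: £6,460.00 − £1,379.18 = £5,080.82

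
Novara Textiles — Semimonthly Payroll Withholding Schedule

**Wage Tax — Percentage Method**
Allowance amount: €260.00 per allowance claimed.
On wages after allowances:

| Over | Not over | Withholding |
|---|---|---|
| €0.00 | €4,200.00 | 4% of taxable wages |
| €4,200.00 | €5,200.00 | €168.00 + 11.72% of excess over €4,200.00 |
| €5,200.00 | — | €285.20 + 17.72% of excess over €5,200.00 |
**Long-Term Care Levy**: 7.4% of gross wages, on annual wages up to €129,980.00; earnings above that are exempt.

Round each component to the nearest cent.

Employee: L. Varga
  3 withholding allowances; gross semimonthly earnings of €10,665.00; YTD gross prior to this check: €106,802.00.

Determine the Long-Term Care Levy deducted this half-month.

€789.21

Long-Term Care Levy: 7.4% × €10,665.00 = €789.21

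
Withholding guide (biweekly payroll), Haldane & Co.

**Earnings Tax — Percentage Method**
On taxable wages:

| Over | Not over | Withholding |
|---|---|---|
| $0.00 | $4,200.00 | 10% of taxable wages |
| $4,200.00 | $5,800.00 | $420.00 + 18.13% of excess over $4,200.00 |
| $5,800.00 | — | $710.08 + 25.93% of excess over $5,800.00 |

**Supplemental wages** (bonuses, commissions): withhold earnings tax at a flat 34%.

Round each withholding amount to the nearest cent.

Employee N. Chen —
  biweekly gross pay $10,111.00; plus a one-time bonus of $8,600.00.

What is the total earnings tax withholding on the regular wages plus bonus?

Earnings Tax: taxable = $10,111.00
  $710.08 + 25.93% × ($10,111.00 − $5,800.00) = $710.08 + 25.93% × $4,311.00 = $1,827.92
Supplemental (34% flat on bonus): 34% × $8,600.00 = $2,924.00
Total earnings tax: $1,827.92 + $2,924.00 = $4,751.92

$4,751.92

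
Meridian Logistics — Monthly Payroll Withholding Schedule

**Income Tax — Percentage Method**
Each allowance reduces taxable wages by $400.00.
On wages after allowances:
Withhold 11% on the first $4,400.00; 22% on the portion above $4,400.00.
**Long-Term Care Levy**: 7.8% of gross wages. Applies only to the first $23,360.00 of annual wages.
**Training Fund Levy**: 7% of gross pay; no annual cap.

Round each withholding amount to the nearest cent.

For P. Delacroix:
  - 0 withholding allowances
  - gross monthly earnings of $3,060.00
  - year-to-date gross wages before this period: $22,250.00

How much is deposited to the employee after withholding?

$2,422.62

Income Tax: taxable = $3,060.00
  11% × $3,060.00 = $336.60
Long-Term Care Levy: cap $23,360.00 − YTD $22,250.00 = $1,110.00 subject; 7.8% × $1,110.00 = $86.58
Training Fund Levy: 7% × $3,060.00 = $214.20
Total withheld: $336.60 + $86.58 + $214.20 = $637.38
Net pay: $3,060.00 − $637.38 = $2,422.62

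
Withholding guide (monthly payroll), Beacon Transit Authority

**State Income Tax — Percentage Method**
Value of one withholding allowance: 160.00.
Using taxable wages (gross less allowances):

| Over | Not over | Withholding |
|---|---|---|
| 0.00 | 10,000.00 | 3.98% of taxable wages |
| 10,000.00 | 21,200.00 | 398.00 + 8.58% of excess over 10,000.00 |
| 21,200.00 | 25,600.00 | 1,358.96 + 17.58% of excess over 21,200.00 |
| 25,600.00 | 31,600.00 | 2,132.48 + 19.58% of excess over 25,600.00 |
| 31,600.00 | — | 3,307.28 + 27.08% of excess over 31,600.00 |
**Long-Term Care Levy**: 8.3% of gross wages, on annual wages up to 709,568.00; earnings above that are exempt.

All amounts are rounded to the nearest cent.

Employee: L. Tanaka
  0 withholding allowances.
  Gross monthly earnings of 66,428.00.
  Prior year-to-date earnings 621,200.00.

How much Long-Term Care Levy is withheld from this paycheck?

5,513.52

Long-Term Care Levy: 8.3% × 66,428.00 = 5,513.52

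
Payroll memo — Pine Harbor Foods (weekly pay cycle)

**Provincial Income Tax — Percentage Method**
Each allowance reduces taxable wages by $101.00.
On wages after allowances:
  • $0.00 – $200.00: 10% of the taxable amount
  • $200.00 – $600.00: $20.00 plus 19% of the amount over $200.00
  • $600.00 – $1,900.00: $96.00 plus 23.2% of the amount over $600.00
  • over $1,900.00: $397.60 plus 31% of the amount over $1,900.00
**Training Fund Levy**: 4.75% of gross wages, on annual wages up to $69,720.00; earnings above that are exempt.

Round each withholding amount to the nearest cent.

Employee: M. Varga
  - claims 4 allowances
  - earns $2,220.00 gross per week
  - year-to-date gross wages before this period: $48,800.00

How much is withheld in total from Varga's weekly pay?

Provincial Income Tax: taxable = $2,220.00 − 4×$101.00 = $1,816.00
  $96.00 + 23.2% × ($1,816.00 − $600.00) = $96.00 + 23.2% × $1,216.00 = $378.11
Training Fund Levy: 4.75% × $2,220.00 = $105.45
Total: $378.11 + $105.45 = $483.56

$483.56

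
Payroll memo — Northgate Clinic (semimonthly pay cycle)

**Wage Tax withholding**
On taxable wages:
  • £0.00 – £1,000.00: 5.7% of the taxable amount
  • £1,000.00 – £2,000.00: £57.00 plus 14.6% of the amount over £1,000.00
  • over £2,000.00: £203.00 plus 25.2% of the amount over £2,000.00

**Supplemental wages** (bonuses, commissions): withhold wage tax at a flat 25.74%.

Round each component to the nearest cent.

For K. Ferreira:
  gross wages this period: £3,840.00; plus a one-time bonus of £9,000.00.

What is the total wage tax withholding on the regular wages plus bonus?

£2,983.28

Wage Tax: taxable = £3,840.00
  £203.00 + 25.2% × (£3,840.00 − £2,000.00) = £203.00 + 25.2% × £1,840.00 = £666.68
Supplemental (25.74% flat on bonus): 25.74% × £9,000.00 = £2,316.60
Total wage tax: £666.68 + £2,316.60 = £2,983.28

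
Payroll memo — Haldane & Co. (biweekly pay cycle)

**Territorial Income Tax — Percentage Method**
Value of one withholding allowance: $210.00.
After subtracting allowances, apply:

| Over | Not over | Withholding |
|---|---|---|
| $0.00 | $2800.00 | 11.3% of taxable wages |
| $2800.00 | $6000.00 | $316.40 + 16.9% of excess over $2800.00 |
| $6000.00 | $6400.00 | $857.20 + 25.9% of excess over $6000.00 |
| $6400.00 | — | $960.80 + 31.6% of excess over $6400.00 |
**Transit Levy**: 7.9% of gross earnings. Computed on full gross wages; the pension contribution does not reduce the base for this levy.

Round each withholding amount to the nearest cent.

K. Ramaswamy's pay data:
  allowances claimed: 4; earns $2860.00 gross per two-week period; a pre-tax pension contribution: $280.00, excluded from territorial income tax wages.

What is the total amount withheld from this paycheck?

Territorial Income Tax: taxable = $2860.00 − $280.00 − 4×$210.00 = $1740.00
  11.3% × $1740.00 = $196.62
Transit Levy: 7.9% × $2860.00 = $225.94
Total: $196.62 + $225.94 = $422.56

$422.56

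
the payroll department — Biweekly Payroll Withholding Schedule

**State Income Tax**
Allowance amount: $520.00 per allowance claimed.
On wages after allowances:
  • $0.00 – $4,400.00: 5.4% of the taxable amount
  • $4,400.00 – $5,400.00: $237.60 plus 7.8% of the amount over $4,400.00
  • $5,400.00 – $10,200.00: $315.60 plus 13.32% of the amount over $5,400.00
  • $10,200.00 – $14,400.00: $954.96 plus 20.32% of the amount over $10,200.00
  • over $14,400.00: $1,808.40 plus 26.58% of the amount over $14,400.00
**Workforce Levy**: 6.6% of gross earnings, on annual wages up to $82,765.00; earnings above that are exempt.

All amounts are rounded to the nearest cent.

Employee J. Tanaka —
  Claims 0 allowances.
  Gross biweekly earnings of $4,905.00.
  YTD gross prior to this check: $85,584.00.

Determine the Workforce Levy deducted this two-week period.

Workforce Levy: YTD $85,584.00 ≥ cap $82,765.00 → $0.00

$0.00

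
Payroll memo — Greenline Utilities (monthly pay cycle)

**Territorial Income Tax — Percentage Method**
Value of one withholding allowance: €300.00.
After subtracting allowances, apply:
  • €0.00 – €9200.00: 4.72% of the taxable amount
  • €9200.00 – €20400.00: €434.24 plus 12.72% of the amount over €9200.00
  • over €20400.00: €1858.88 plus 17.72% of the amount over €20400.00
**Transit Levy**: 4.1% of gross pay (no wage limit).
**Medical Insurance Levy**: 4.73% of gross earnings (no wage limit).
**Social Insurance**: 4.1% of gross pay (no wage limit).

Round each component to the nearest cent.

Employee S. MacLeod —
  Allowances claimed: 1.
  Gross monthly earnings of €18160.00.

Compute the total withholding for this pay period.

Territorial Income Tax: taxable = €18160.00 − 1×€300.00 = €17860.00
  €434.24 + 12.72% × (€17860.00 − €9200.00) = €434.24 + 12.72% × €8660.00 = €1535.79
Transit Levy: 4.1% × €18160.00 = €744.56
Medical Insurance Levy: 4.73% × €18160.00 = €858.97
Social Insurance: 4.1% × €18160.00 = €744.56
Total: €1535.79 + €744.56 + €858.97 + €744.56 = €3883.88

€3883.88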